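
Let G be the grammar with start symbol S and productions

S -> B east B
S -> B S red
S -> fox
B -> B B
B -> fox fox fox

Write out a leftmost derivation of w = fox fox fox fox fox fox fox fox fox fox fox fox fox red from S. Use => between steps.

S => B S red => B B S red => fox fox fox B S red => fox fox fox B B S red => fox fox fox B B B S red => fox fox fox fox fox fox B B S red => fox fox fox fox fox fox fox fox fox B S red => fox fox fox fox fox fox fox fox fox fox fox fox S red => fox fox fox fox fox fox fox fox fox fox fox fox fox red

S => B S red   [S -> B S red]
B S red => B B S red   [B -> B B]
B B S red => fox fox fox B S red   [B -> fox fox fox]
fox fox fox B S red => fox fox fox B B S red   [B -> B B]
fox fox fox B B S red => fox fox fox B B B S red   [B -> B B]
fox fox fox B B B S red => fox fox fox fox fox fox B B S red   [B -> fox fox fox]
fox fox fox fox fox fox B B S red => fox fox fox fox fox fox fox fox fox B S red   [B -> fox fox fox]
fox fox fox fox fox fox fox fox fox B S red => fox fox fox fox fox fox fox fox fox fox fox fox S red   [B -> fox fox fox]
fox fox fox fox fox fox fox fox fox fox fox fox S red => fox fox fox fox fox fox fox fox fox fox fox fox fox red   [S -> fox]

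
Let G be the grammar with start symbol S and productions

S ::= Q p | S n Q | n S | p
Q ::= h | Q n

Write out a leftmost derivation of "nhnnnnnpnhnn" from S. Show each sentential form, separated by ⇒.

S ⇒ SnQ   [S ::= S n Q]
SnQ ⇒ nSnQ   [S ::= n S]
nSnQ ⇒ nQpnQ   [S ::= Q p]
nQpnQ ⇒ nQnpnQ   [Q ::= Q n]
nQnpnQ ⇒ nQnnpnQ   [Q ::= Q n]
nQnnpnQ ⇒ nQnnnpnQ   [Q ::= Q n]
nQnnnpnQ ⇒ nQnnnnpnQ   [Q ::= Q n]
nQnnnnpnQ ⇒ nQnnnnnpnQ   [Q ::= Q n]
nQnnnnnpnQ ⇒ nhnnnnnpnQ   [Q ::= h]
nhnnnnnpnQ ⇒ nhnnnnnpnQn   [Q ::= Q n]
nhnnnnnpnQn ⇒ nhnnnnnpnQnn   [Q ::= Q n]
nhnnnnnpnQnn ⇒ nhnnnnnpnhnn   [Q ::= h]

S⇒SnQ⇒nSnQ⇒nQpnQ⇒nQnpnQ⇒nQnnpnQ⇒nQnnnpnQ⇒nQnnnnpnQ⇒nQnnnnnpnQ⇒nhnnnnnpnQ⇒nhnnnnnpnQn⇒nhnnnnnpnQnn⇒nhnnnnnpnhnn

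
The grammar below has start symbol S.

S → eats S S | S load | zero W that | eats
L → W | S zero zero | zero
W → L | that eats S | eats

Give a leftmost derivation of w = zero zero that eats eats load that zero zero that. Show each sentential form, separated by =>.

S => zero W that => zero L that => zero S zero zero that => zero zero W that zero zero that => zero zero that eats S that zero zero that => zero zero that eats S load that zero zero that => zero zero that eats eats load that zero zero that

S => zero W that   [S → zero W that]
zero W that => zero L that   [W → L]
zero L that => zero S zero zero that   [L → S zero zero]
zero S zero zero that => zero zero W that zero zero that   [S → zero W that]
zero zero W that zero zero that => zero zero that eats S that zero zero that   [W → that eats S]
zero zero that eats S that zero zero that => zero zero that eats S load that zero zero that   [S → S load]
zero zero that eats S load that zero zero that => zero zero that eats eats load that zero zero that   [S → eats]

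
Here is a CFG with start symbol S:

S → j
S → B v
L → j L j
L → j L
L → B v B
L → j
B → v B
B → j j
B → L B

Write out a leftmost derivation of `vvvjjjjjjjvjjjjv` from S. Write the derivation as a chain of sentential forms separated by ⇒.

S ⇒ Bv   [S → B v]
Bv ⇒ LBv   [B → L B]
LBv ⇒ BvBBv   [L → B v B]
BvBBv ⇒ vBvBBv   [B → v B]
vBvBBv ⇒ vvBvBBv   [B → v B]
vvBvBBv ⇒ vvvBvBBv   [B → v B]
vvvBvBBv ⇒ vvvLBvBBv   [B → L B]
vvvLBvBBv ⇒ vvvjLjBvBBv   [L → j L j]
vvvjLjBvBBv ⇒ vvvjjLjBvBBv   [L → j L]
vvvjjLjBvBBv ⇒ vvvjjjLjBvBBv   [L → j L]
vvvjjjLjBvBBv ⇒ vvvjjjjjBvBBv   [L → j]
vvvjjjjjBvBBv ⇒ vvvjjjjjjjvBBv   [B → j j]
vvvjjjjjjjvBBv ⇒ vvvjjjjjjjvjjBv   [B → j j]
vvvjjjjjjjvjjBv ⇒ vvvjjjjjjjvjjjjv   [B → j j]

S ⇒ Bv ⇒ LBv ⇒ BvBBv ⇒ vBvBBv ⇒ vvBvBBv ⇒ vvvBvBBv ⇒ vvvLBvBBv ⇒ vvvjLjBvBBv ⇒ vvvjjLjBvBBv ⇒ vvvjjjLjBvBBv ⇒ vvvjjjjjBvBBv ⇒ vvvjjjjjjjvBBv ⇒ vvvjjjjjjjvjjBv ⇒ vvvjjjjjjjvjjjjv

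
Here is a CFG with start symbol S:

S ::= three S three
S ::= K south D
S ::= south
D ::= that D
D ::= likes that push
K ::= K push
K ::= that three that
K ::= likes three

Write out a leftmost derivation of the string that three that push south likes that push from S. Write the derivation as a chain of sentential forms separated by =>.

S => K south D => K push south D => that three that push south D => that three that push south likes that push

S => K south D   [S ::= K south D]
K south D => K push south D   [K ::= K push]
K push south D => that three that push south D   [K ::= that three that]
that three that push south D => that three that push south likes that push   [D ::= likes that push]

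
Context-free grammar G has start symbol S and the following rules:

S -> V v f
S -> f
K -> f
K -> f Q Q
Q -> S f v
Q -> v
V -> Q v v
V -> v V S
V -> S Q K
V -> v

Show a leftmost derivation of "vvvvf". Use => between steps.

S=>Vvf=>Qvvvf=>vvvvf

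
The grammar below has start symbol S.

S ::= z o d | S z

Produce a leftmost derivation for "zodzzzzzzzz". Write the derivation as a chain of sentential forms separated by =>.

S => Sz   [S ::= S z]
Sz => Szz   [S ::= S z]
Szz => Szzz   [S ::= S z]
Szzz => Szzzz   [S ::= S z]
Szzzz => Szzzzz   [S ::= S z]
Szzzzz => Szzzzzz   [S ::= S z]
Szzzzzz => Szzzzzzz   [S ::= S z]
Szzzzzzz => Szzzzzzzz   [S ::= S z]
Szzzzzzzz => zodzzzzzzzz   [S ::= z o d]

S => Sz => Szz => Szzz => Szzzz => Szzzzz => Szzzzzz => Szzzzzzz => Szzzzzzzz => zodzzzzzzzz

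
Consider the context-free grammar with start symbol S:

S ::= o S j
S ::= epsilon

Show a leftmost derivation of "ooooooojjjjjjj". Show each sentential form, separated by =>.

S => oSj   [S ::= o S j]
oSj => ooSjj   [S ::= o S j]
ooSjj => oooSjjj   [S ::= o S j]
oooSjjj => ooooSjjjj   [S ::= o S j]
ooooSjjjj => oooooSjjjjj   [S ::= o S j]
oooooSjjjjj => ooooooSjjjjjj   [S ::= o S j]
ooooooSjjjjjj => oooooooSjjjjjjj   [S ::= o S j]
oooooooSjjjjjjj => ooooooojjjjjjj   [S ::= epsilon]

S=>oSj=>ooSjj=>oooSjjj=>ooooSjjjj=>oooooSjjjjj=>ooooooSjjjjjj=>oooooooSjjjjjjj=>ooooooojjjjjjj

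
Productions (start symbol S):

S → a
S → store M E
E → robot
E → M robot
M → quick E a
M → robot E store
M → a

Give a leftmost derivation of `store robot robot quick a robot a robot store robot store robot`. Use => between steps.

S => store M E => store robot E store E => store robot M robot store E => store robot robot E store robot store E => store robot robot M robot store robot store E => store robot robot quick E a robot store robot store E => store robot robot quick M robot a robot store robot store E => store robot robot quick a robot a robot store robot store E => store robot robot quick a robot a robot store robot store robot

S => store M E   [S → store M E]
store M E => store robot E store E   [M → robot E store]
store robot E store E => store robot M robot store E   [E → M robot]
store robot M robot store E => store robot robot E store robot store E   [M → robot E store]
store robot robot E store robot store E => store robot robot M robot store robot store E   [E → M robot]
store robot robot M robot store robot store E => store robot robot quick E a robot store robot store E   [M → quick E a]
store robot robot quick E a robot store robot store E => store robot robot quick M robot a robot store robot store E   [E → M robot]
store robot robot quick M robot a robot store robot store E => store robot robot quick a robot a robot store robot store E   [M → a]
store robot robot quick a robot a robot store robot store E => store robot robot quick a robot a robot store robot store robot   [E → robot]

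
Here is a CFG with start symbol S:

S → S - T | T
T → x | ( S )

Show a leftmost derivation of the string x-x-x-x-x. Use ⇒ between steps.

S⇒S-T⇒S-T-T⇒S-T-T-T⇒S-T-T-T-T⇒T-T-T-T-T⇒x-T-T-T-T⇒x-x-T-T-T⇒x-x-x-T-T⇒x-x-x-x-T⇒x-x-x-x-x

S ⇒ S-T   [S → S - T]
S-T ⇒ S-T-T   [S → S - T]
S-T-T ⇒ S-T-T-T   [S → S - T]
S-T-T-T ⇒ S-T-T-T-T   [S → S - T]
S-T-T-T-T ⇒ T-T-T-T-T   [S → T]
T-T-T-T-T ⇒ x-T-T-T-T   [T → x]
x-T-T-T-T ⇒ x-x-T-T-T   [T → x]
x-x-T-T-T ⇒ x-x-x-T-T   [T → x]
x-x-x-T-T ⇒ x-x-x-x-T   [T → x]
x-x-x-x-T ⇒ x-x-x-x-x   [T → x]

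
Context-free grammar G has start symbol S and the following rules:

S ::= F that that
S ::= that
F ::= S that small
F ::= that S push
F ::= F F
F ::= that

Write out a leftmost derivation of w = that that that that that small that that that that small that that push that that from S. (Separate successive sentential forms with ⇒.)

S ⇒ F that that ⇒ that S push that that ⇒ that F that that push that that ⇒ that S that small that that push that that ⇒ that F that that that small that that push that that ⇒ that F F that that that small that that push that that ⇒ that S that small F that that that small that that push that that ⇒ that F that that that small F that that that small that that push that that ⇒ that that that that that small F that that that small that that push that that ⇒ that that that that that small that that that that small that that push that that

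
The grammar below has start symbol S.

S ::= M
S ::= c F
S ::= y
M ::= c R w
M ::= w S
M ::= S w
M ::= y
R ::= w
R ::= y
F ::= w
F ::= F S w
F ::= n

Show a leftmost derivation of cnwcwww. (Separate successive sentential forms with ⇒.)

S ⇒ cF ⇒ cFSw ⇒ cnSw ⇒ cnMw ⇒ cnwSw ⇒ cnwMw ⇒ cnwcRww ⇒ cnwcwww

S ⇒ cF   [S ::= c F]
cF ⇒ cFSw   [F ::= F S w]
cFSw ⇒ cnSw   [F ::= n]
cnSw ⇒ cnMw   [S ::= M]
cnMw ⇒ cnwSw   [M ::= w S]
cnwSw ⇒ cnwMw   [S ::= M]
cnwMw ⇒ cnwcRww   [M ::= c R w]
cnwcRww ⇒ cnwcwww   [R ::= w]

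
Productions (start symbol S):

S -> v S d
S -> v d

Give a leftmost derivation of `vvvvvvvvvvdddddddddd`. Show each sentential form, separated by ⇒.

S ⇒ vSd ⇒ vvSdd ⇒ vvvSddd ⇒ vvvvSdddd ⇒ vvvvvSddddd ⇒ vvvvvvSdddddd ⇒ vvvvvvvSddddddd ⇒ vvvvvvvvSdddddddd ⇒ vvvvvvvvvSddddddddd ⇒ vvvvvvvvvvdddddddddd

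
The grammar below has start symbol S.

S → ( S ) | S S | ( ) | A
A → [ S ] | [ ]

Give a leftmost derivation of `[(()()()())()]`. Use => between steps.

S => A => [S] => [SS] => [(S)S] => [(SS)S] => [(SSS)S] => [(SSSS)S] => [(()SSS)S] => [(()()SS)S] => [(()()()S)S] => [(()()()())S] => [(()()()())()]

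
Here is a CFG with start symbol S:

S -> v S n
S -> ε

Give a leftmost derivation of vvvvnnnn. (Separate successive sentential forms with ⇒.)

S ⇒ vSn ⇒ vvSnn ⇒ vvvSnnn ⇒ vvvvSnnnn ⇒ vvvvnnnn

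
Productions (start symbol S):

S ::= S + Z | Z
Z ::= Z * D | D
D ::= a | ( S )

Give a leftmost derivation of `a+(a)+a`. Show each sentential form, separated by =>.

S => S+Z   [S ::= S + Z]
S+Z => S+Z+Z   [S ::= S + Z]
S+Z+Z => Z+Z+Z   [S ::= Z]
Z+Z+Z => D+Z+Z   [Z ::= D]
D+Z+Z => a+Z+Z   [D ::= a]
a+Z+Z => a+D+Z   [Z ::= D]
a+D+Z => a+(S)+Z   [D ::= ( S )]
a+(S)+Z => a+(Z)+Z   [S ::= Z]
a+(Z)+Z => a+(D)+Z   [Z ::= D]
a+(D)+Z => a+(a)+Z   [D ::= a]
a+(a)+Z => a+(a)+D   [Z ::= D]
a+(a)+D => a+(a)+a   [D ::= a]

S => S+Z => S+Z+Z => Z+Z+Z => D+Z+Z => a+Z+Z => a+D+Z => a+(S)+Z => a+(Z)+Z => a+(D)+Z => a+(a)+Z => a+(a)+D => a+(a)+a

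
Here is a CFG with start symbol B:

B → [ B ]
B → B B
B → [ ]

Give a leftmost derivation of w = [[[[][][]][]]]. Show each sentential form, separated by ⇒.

B ⇒ [B] ⇒ [[B]] ⇒ [[BB]] ⇒ [[[B]B]] ⇒ [[[BB]B]] ⇒ [[[[]B]B]] ⇒ [[[[]BB]B]] ⇒ [[[[][]B]B]] ⇒ [[[[][][]]B]] ⇒ [[[[][][]][]]]

B ⇒ [B]   [B → [ B ]]
[B] ⇒ [[B]]   [B → [ B ]]
[[B]] ⇒ [[BB]]   [B → B B]
[[BB]] ⇒ [[[B]B]]   [B → [ B ]]
[[[B]B]] ⇒ [[[BB]B]]   [B → B B]
[[[BB]B]] ⇒ [[[[]B]B]]   [B → [ ]]
[[[[]B]B]] ⇒ [[[[]BB]B]]   [B → B B]
[[[[]BB]B]] ⇒ [[[[][]B]B]]   [B → [ ]]
[[[[][]B]B]] ⇒ [[[[][][]]B]]   [B → [ ]]
[[[[][][]]B]] ⇒ [[[[][][]][]]]   [B → [ ]]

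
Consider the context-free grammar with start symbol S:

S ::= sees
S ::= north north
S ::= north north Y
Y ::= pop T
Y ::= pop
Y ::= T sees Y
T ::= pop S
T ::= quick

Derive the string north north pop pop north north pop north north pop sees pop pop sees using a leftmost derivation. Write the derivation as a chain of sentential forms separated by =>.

S => north north Y   [S ::= north north Y]
north north Y => north north pop T   [Y ::= pop T]
north north pop T => north north pop pop S   [T ::= pop S]
north north pop pop S => north north pop pop north north Y   [S ::= north north Y]
north north pop pop north north Y => north north pop pop north north T sees Y   [Y ::= T sees Y]
north north pop pop north north T sees Y => north north pop pop north north pop S sees Y   [T ::= pop S]
north north pop pop north north pop S sees Y => north north pop pop north north pop north north Y sees Y   [S ::= north north Y]
north north pop pop north north pop north north Y sees Y => north north pop pop north north pop north north pop sees Y   [Y ::= pop]
north north pop pop north north pop north north pop sees Y => north north pop pop north north pop north north pop sees pop T   [Y ::= pop T]
north north pop pop north north pop north north pop sees pop T => north north pop pop north north pop north north pop sees pop pop S   [T ::= pop S]
north north pop pop north north pop north north pop sees pop pop S => north north pop pop north north pop north north pop sees pop pop sees   [S ::= sees]

S => north north Y => north north pop T => north north pop pop S => north north pop pop north north Y => north north pop pop north north T sees Y => north north pop pop north north pop S sees Y => north north pop pop north north pop north north Y sees Y => north north pop pop north north pop north north pop sees Y => north north pop pop north north pop north north pop sees pop T => north north pop pop north north pop north north pop sees pop pop S => north north pop pop north north pop north north pop sees pop pop sees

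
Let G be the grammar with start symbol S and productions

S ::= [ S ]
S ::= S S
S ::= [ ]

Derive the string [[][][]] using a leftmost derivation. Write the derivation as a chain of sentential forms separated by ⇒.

S ⇒ [S] ⇒ [SS] ⇒ [[]S] ⇒ [[]SS] ⇒ [[][]S] ⇒ [[][][]]

S ⇒ [S]   [S ::= [ S ]]
[S] ⇒ [SS]   [S ::= S S]
[SS] ⇒ [[]S]   [S ::= [ ]]
[[]S] ⇒ [[]SS]   [S ::= S S]
[[]SS] ⇒ [[][]S]   [S ::= [ ]]
[[][]S] ⇒ [[][][]]   [S ::= [ ]]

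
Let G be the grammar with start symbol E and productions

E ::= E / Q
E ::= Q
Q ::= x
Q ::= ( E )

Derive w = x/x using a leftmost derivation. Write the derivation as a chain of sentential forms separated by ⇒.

E ⇒ E/Q   [E ::= E / Q]
E/Q ⇒ Q/Q   [E ::= Q]
Q/Q ⇒ x/Q   [Q ::= x]
x/Q ⇒ x/x   [Q ::= x]

E⇒E/Q⇒Q/Q⇒x/Q⇒x/x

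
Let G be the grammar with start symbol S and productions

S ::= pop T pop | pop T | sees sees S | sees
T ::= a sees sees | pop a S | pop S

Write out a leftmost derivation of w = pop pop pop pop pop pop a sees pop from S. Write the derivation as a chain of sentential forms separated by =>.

S => pop T pop => pop pop S pop => pop pop pop T pop => pop pop pop pop S pop => pop pop pop pop pop T pop => pop pop pop pop pop pop a S pop => pop pop pop pop pop pop a sees pop

S => pop T pop   [S ::= pop T pop]
pop T pop => pop pop S pop   [T ::= pop S]
pop pop S pop => pop pop pop T pop   [S ::= pop T]
pop pop pop T pop => pop pop pop pop S pop   [T ::= pop S]
pop pop pop pop S pop => pop pop pop pop pop T pop   [S ::= pop T]
pop pop pop pop pop T pop => pop pop pop pop pop pop a S pop   [T ::= pop a S]
pop pop pop pop pop pop a S pop => pop pop pop pop pop pop a sees pop   [S ::= sees]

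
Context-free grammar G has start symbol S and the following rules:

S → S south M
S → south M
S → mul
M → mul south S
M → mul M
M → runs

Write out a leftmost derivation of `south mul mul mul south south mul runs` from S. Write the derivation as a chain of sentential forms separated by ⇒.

S ⇒ south M ⇒ south mul M ⇒ south mul mul M ⇒ south mul mul mul south S ⇒ south mul mul mul south south M ⇒ south mul mul mul south south mul M ⇒ south mul mul mul south south mul runs

S ⇒ south M   [S → south M]
south M ⇒ south mul M   [M → mul M]
south mul M ⇒ south mul mul M   [M → mul M]
south mul mul M ⇒ south mul mul mul south S   [M → mul south S]
south mul mul mul south S ⇒ south mul mul mul south south M   [S → south M]
south mul mul mul south south M ⇒ south mul mul mul south south mul M   [M → mul M]
south mul mul mul south south mul M ⇒ south mul mul mul south south mul runs   [M → runs]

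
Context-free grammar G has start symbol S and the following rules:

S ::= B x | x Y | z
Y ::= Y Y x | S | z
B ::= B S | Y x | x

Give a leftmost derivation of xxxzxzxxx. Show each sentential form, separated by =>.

S=>Bx=>Yxx=>YYxxx=>YYxYxxx=>SYxYxxx=>xYYxYxxx=>xSYxYxxx=>xBxYxYxxx=>xxxYxYxxx=>xxxzxYxxx=>xxxzxSxxx=>xxxzxzxxx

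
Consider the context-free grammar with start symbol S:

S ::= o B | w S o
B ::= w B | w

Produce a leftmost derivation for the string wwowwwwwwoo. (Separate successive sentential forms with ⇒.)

S⇒wSo⇒wwSoo⇒wwoBoo⇒wwowBoo⇒wwowwBoo⇒wwowwwBoo⇒wwowwwwBoo⇒wwowwwwwBoo⇒wwowwwwwwoo

S ⇒ wSo   [S ::= w S o]
wSo ⇒ wwSoo   [S ::= w S o]
wwSoo ⇒ wwoBoo   [S ::= o B]
wwoBoo ⇒ wwowBoo   [B ::= w B]
wwowBoo ⇒ wwowwBoo   [B ::= w B]
wwowwBoo ⇒ wwowwwBoo   [B ::= w B]
wwowwwBoo ⇒ wwowwwwBoo   [B ::= w B]
wwowwwwBoo ⇒ wwowwwwwBoo   [B ::= w B]
wwowwwwwBoo ⇒ wwowwwwwwoo   [B ::= w]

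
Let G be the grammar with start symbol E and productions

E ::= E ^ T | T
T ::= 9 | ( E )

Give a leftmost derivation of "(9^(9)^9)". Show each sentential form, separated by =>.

E => T => (E) => (E^T) => (E^T^T) => (T^T^T) => (9^T^T) => (9^(E)^T) => (9^(T)^T) => (9^(9)^T) => (9^(9)^9)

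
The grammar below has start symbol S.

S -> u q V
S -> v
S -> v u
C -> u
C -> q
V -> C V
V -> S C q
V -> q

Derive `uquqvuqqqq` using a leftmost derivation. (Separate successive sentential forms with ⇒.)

S ⇒ uqV   [S -> u q V]
uqV ⇒ uqSCq   [V -> S C q]
uqSCq ⇒ uquqVCq   [S -> u q V]
uquqVCq ⇒ uquqSCqCq   [V -> S C q]
uquqSCqCq ⇒ uquqvuCqCq   [S -> v u]
uquqvuCqCq ⇒ uquqvuqqCq   [C -> q]
uquqvuqqCq ⇒ uquqvuqqqq   [C -> q]

S⇒uqV⇒uqSCq⇒uquqVCq⇒uquqSCqCq⇒uquqvuCqCq⇒uquqvuqqCq⇒uquqvuqqqq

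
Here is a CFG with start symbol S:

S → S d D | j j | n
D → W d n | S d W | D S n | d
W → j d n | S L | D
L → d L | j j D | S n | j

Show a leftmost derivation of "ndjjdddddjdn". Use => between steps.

S => SdD => ndD => ndSdW => ndSdDdW => ndSdDdDdW => ndjjdDdDdW => ndjjdddDdW => ndjjdddddW => ndjjdddddjdn

S => SdD   [S → S d D]
SdD => ndD   [S → n]
ndD => ndSdW   [D → S d W]
ndSdW => ndSdDdW   [S → S d D]
ndSdDdW => ndSdDdDdW   [S → S d D]
ndSdDdDdW => ndjjdDdDdW   [S → j j]
ndjjdDdDdW => ndjjdddDdW   [D → d]
ndjjdddDdW => ndjjdddddW   [D → d]
ndjjdddddW => ndjjdddddjdn   [W → j d n]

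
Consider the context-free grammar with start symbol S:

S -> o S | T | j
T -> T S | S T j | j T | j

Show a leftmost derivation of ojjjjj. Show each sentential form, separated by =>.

S => oS => oT => oTS => oTSS => oSTjSS => ojTjSS => ojjjSS => ojjjjS => ojjjjj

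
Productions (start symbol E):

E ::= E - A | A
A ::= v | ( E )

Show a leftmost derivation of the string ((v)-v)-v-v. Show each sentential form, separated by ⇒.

E ⇒ E-A ⇒ E-A-A ⇒ A-A-A ⇒ (E)-A-A ⇒ (E-A)-A-A ⇒ (A-A)-A-A ⇒ ((E)-A)-A-A ⇒ ((A)-A)-A-A ⇒ ((v)-A)-A-A ⇒ ((v)-v)-A-A ⇒ ((v)-v)-v-A ⇒ ((v)-v)-v-v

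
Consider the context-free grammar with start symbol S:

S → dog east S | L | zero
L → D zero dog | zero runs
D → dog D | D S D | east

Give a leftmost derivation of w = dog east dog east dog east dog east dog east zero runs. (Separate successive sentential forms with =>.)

S => dog east S => dog east dog east S => dog east dog east dog east S => dog east dog east dog east dog east S => dog east dog east dog east dog east dog east S => dog east dog east dog east dog east dog east L => dog east dog east dog east dog east dog east zero runs

S => dog east S   [S → dog east S]
dog east S => dog east dog east S   [S → dog east S]
dog east dog east S => dog east dog east dog east S   [S → dog east S]
dog east dog east dog east S => dog east dog east dog east dog east S   [S → dog east S]
dog east dog east dog east dog east S => dog east dog east dog east dog east dog east S   [S → dog east S]
dog east dog east dog east dog east dog east S => dog east dog east dog east dog east dog east L   [S → L]
dog east dog east dog east dog east dog east L => dog east dog east dog east dog east dog east zero runs   [L → zero runs]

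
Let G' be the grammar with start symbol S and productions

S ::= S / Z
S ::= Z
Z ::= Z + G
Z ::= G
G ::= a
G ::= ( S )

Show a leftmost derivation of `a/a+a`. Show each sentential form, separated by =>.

S=>S/Z=>Z/Z=>G/Z=>a/Z=>a/Z+G=>a/G+G=>a/a+G=>a/a+a

S => S/Z   [S ::= S / Z]
S/Z => Z/Z   [S ::= Z]
Z/Z => G/Z   [Z ::= G]
G/Z => a/Z   [G ::= a]
a/Z => a/Z+G   [Z ::= Z + G]
a/Z+G => a/G+G   [Z ::= G]
a/G+G => a/a+G   [G ::= a]
a/a+G => a/a+a   [G ::= a]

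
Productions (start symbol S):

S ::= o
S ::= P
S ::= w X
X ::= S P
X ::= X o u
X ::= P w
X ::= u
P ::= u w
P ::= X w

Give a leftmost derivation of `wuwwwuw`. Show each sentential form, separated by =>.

S => wX => wSP => wPP => wXwP => wPwwP => wuwwwP => wuwwwuw

S => wX   [S ::= w X]
wX => wSP   [X ::= S P]
wSP => wPP   [S ::= P]
wPP => wXwP   [P ::= X w]
wXwP => wPwwP   [X ::= P w]
wPwwP => wuwwwP   [P ::= u w]
wuwwwP => wuwwwuw   [P ::= u w]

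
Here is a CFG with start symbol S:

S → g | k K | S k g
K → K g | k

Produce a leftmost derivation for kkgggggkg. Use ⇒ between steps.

S⇒Skg⇒kKkg⇒kKgkg⇒kKggkg⇒kKgggkg⇒kKggggkg⇒kKgggggkg⇒kkgggggkg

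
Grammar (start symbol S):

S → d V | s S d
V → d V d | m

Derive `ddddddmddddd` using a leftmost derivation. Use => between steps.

S=>dV=>ddVd=>dddVdd=>ddddVddd=>dddddVdddd=>ddddddVddddd=>ddddddmddddd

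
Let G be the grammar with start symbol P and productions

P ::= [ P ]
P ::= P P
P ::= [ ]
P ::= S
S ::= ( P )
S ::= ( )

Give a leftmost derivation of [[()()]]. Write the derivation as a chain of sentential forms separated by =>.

P=>[P]=>[[P]]=>[[PP]]=>[[SP]]=>[[()P]]=>[[()S]]=>[[()()]]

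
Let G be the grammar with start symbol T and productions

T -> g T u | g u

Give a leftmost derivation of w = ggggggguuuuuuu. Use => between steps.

T=>gTu=>ggTuu=>gggTuuu=>ggggTuuuu=>gggggTuuuuu=>ggggggTuuuuuu=>ggggggguuuuuuu

T => gTu   [T -> g T u]
gTu => ggTuu   [T -> g T u]
ggTuu => gggTuuu   [T -> g T u]
gggTuuu => ggggTuuuu   [T -> g T u]
ggggTuuuu => gggggTuuuuu   [T -> g T u]
gggggTuuuuu => ggggggTuuuuuu   [T -> g T u]
ggggggTuuuuuu => ggggggguuuuuuu   [T -> g u]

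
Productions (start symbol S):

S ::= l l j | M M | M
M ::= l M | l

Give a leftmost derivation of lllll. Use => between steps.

S => MM   [S ::= M M]
MM => lMM   [M ::= l M]
lMM => llM   [M ::= l]
llM => lllM   [M ::= l M]
lllM => llllM   [M ::= l M]
llllM => lllll   [M ::= l]

S=>MM=>lMM=>llM=>lllM=>llllM=>lllll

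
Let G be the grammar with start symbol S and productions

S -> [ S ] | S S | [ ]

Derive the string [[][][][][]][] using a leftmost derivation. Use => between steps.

S=>SS=>[S]S=>[SS]S=>[SSS]S=>[[]SS]S=>[[]SSS]S=>[[]SSSS]S=>[[][]SSS]S=>[[][][]SS]S=>[[][][][]S]S=>[[][][][][]]S=>[[][][][][]][]

S => SS   [S -> S S]
SS => [S]S   [S -> [ S ]]
[S]S => [SS]S   [S -> S S]
[SS]S => [SSS]S   [S -> S S]
[SSS]S => [[]SS]S   [S -> [ ]]
[[]SS]S => [[]SSS]S   [S -> S S]
[[]SSS]S => [[]SSSS]S   [S -> S S]
[[]SSSS]S => [[][]SSS]S   [S -> [ ]]
[[][]SSS]S => [[][][]SS]S   [S -> [ ]]
[[][][]SS]S => [[][][][]S]S   [S -> [ ]]
[[][][][]S]S => [[][][][][]]S   [S -> [ ]]
[[][][][][]]S => [[][][][][]][]   [S -> [ ]]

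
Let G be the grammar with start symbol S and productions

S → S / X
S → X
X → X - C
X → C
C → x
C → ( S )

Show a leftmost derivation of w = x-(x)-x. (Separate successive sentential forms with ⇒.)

S ⇒ X ⇒ X-C ⇒ X-C-C ⇒ C-C-C ⇒ x-C-C ⇒ x-(S)-C ⇒ x-(X)-C ⇒ x-(C)-C ⇒ x-(x)-C ⇒ x-(x)-x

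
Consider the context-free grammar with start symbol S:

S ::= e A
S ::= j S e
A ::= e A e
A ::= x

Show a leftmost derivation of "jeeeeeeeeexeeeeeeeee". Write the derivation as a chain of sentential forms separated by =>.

S => jSe => jeAe => jeeAee => jeeeAeee => jeeeeAeeee => jeeeeeAeeeee => jeeeeeeAeeeeee => jeeeeeeeAeeeeeee => jeeeeeeeeAeeeeeeee => jeeeeeeeeeAeeeeeeeee => jeeeeeeeeexeeeeeeeee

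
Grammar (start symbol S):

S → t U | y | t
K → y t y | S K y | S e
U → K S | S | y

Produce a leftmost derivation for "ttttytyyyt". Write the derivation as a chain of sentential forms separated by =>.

S => tU => tKS => tSKyS => ttKyS => ttSKyyS => tttUKyyS => tttSKyyS => ttttKyyS => ttttytyyyS => ttttytyyyt

S => tU   [S → t U]
tU => tKS   [U → K S]
tKS => tSKyS   [K → S K y]
tSKyS => ttKyS   [S → t]
ttKyS => ttSKyyS   [K → S K y]
ttSKyyS => tttUKyyS   [S → t U]
tttUKyyS => tttSKyyS   [U → S]
tttSKyyS => ttttKyyS   [S → t]
ttttKyyS => ttttytyyyS   [K → y t y]
ttttytyyyS => ttttytyyyt   [S → t]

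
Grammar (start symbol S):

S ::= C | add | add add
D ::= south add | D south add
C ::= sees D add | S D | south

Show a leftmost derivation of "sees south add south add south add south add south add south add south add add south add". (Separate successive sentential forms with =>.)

S => C => S D => C D => sees D add D => sees D south add add D => sees D south add south add add D => sees D south add south add south add add D => sees D south add south add south add south add add D => sees D south add south add south add south add south add add D => sees D south add south add south add south add south add south add add D => sees south add south add south add south add south add south add south add add D => sees south add south add south add south add south add south add south add add south add

S => C   [S ::= C]
C => S D   [C ::= S D]
S D => C D   [S ::= C]
C D => sees D add D   [C ::= sees D add]
sees D add D => sees D south add add D   [D ::= D south add]
sees D south add add D => sees D south add south add add D   [D ::= D south add]
sees D south add south add add D => sees D south add south add south add add D   [D ::= D south add]
sees D south add south add south add add D => sees D south add south add south add south add add D   [D ::= D south add]
sees D south add south add south add south add add D => sees D south add south add south add south add south add add D   [D ::= D south add]
sees D south add south add south add south add south add add D => sees D south add south add south add south add south add south add add D   [D ::= D south add]
sees D south add south add south add south add south add south add add D => sees south add south add south add south add south add south add south add add D   [D ::= south add]
sees south add south add south add south add south add south add south add add D => sees south add south add south add south add south add south add south add add south add   [D ::= south add]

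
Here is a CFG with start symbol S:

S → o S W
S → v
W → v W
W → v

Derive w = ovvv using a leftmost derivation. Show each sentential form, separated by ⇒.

S ⇒ oSW   [S → o S W]
oSW ⇒ ovW   [S → v]
ovW ⇒ ovvW   [W → v W]
ovvW ⇒ ovvv   [W → v]

S⇒oSW⇒ovW⇒ovvW⇒ovvv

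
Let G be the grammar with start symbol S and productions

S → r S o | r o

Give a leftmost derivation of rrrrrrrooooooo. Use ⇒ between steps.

S ⇒ rSo   [S → r S o]
rSo ⇒ rrSoo   [S → r S o]
rrSoo ⇒ rrrSooo   [S → r S o]
rrrSooo ⇒ rrrrSoooo   [S → r S o]
rrrrSoooo ⇒ rrrrrSooooo   [S → r S o]
rrrrrSooooo ⇒ rrrrrrSoooooo   [S → r S o]
rrrrrrSoooooo ⇒ rrrrrrrooooooo   [S → r o]

S ⇒ rSo ⇒ rrSoo ⇒ rrrSooo ⇒ rrrrSoooo ⇒ rrrrrSooooo ⇒ rrrrrrSoooooo ⇒ rrrrrrrooooooo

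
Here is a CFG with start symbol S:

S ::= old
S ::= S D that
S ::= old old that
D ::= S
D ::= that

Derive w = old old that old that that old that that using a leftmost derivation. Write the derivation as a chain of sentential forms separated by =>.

S => S D that   [S ::= S D that]
S D that => old old that D that   [S ::= old old that]
old old that D that => old old that S that   [D ::= S]
old old that S that => old old that S D that that   [S ::= S D that]
old old that S D that that => old old that S D that D that that   [S ::= S D that]
old old that S D that D that that => old old that old D that D that that   [S ::= old]
old old that old D that D that that => old old that old that that D that that   [D ::= that]
old old that old that that D that that => old old that old that that S that that   [D ::= S]
old old that old that that S that that => old old that old that that old that that   [S ::= old]

S => S D that => old old that D that => old old that S that => old old that S D that that => old old that S D that D that that => old old that old D that D that that => old old that old that that D that that => old old that old that that S that that => old old that old that that old that that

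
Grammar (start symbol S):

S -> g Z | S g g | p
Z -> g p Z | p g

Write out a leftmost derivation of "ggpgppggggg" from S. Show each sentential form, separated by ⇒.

S ⇒ Sgg   [S -> S g g]
Sgg ⇒ Sgggg   [S -> S g g]
Sgggg ⇒ gZgggg   [S -> g Z]
gZgggg ⇒ ggpZgggg   [Z -> g p Z]
ggpZgggg ⇒ ggpgpZgggg   [Z -> g p Z]
ggpgpZgggg ⇒ ggpgppggggg   [Z -> p g]

S ⇒ Sgg ⇒ Sgggg ⇒ gZgggg ⇒ ggpZgggg ⇒ ggpgpZgggg ⇒ ggpgppggggg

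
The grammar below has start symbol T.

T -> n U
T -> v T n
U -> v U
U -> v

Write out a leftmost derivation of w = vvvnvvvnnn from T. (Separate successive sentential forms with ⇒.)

T⇒vTn⇒vvTnn⇒vvvTnnn⇒vvvnUnnn⇒vvvnvUnnn⇒vvvnvvUnnn⇒vvvnvvvnnn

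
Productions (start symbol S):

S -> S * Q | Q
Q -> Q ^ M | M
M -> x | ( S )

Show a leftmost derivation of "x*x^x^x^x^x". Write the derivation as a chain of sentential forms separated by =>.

S=>S*Q=>Q*Q=>M*Q=>x*Q=>x*Q^M=>x*Q^M^M=>x*Q^M^M^M=>x*Q^M^M^M^M=>x*M^M^M^M^M=>x*x^M^M^M^M=>x*x^x^M^M^M=>x*x^x^x^M^M=>x*x^x^x^x^M=>x*x^x^x^x^x

S => S*Q   [S -> S * Q]
S*Q => Q*Q   [S -> Q]
Q*Q => M*Q   [Q -> M]
M*Q => x*Q   [M -> x]
x*Q => x*Q^M   [Q -> Q ^ M]
x*Q^M => x*Q^M^M   [Q -> Q ^ M]
x*Q^M^M => x*Q^M^M^M   [Q -> Q ^ M]
x*Q^M^M^M => x*Q^M^M^M^M   [Q -> Q ^ M]
x*Q^M^M^M^M => x*M^M^M^M^M   [Q -> M]
x*M^M^M^M^M => x*x^M^M^M^M   [M -> x]
x*x^M^M^M^M => x*x^x^M^M^M   [M -> x]
x*x^x^M^M^M => x*x^x^x^M^M   [M -> x]
x*x^x^x^M^M => x*x^x^x^x^M   [M -> x]
x*x^x^x^x^M => x*x^x^x^x^x   [M -> x]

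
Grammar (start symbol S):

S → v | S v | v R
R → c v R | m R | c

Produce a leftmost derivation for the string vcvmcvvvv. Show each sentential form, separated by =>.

S => Sv => Svv => Svvv => Svvvv => vRvvvv => vcvRvvvv => vcvmRvvvv => vcvmcvvvv

S => Sv   [S → S v]
Sv => Svv   [S → S v]
Svv => Svvv   [S → S v]
Svvv => Svvvv   [S → S v]
Svvvv => vRvvvv   [S → v R]
vRvvvv => vcvRvvvv   [R → c v R]
vcvRvvvv => vcvmRvvvv   [R → m R]
vcvmRvvvv => vcvmcvvvv   [R → c]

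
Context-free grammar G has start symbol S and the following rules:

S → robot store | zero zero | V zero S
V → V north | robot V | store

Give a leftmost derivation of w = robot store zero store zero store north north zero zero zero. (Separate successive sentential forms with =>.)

S => V zero S => robot V zero S => robot store zero S => robot store zero V zero S => robot store zero store zero S => robot store zero store zero V zero S => robot store zero store zero V north zero S => robot store zero store zero V north north zero S => robot store zero store zero store north north zero S => robot store zero store zero store north north zero zero zero

S => V zero S   [S → V zero S]
V zero S => robot V zero S   [V → robot V]
robot V zero S => robot store zero S   [V → store]
robot store zero S => robot store zero V zero S   [S → V zero S]
robot store zero V zero S => robot store zero store zero S   [V → store]
robot store zero store zero S => robot store zero store zero V zero S   [S → V zero S]
robot store zero store zero V zero S => robot store zero store zero V north zero S   [V → V north]
robot store zero store zero V north zero S => robot store zero store zero V north north zero S   [V → V north]
robot store zero store zero V north north zero S => robot store zero store zero store north north zero S   [V → store]
robot store zero store zero store north north zero S => robot store zero store zero store north north zero zero zero   [S → zero zero]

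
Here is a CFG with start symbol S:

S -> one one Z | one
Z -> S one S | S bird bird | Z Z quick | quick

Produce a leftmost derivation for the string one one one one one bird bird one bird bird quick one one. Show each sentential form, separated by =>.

S => one one Z => one one S one S => one one one one Z one S => one one one one Z Z quick one S => one one one one S bird bird Z quick one S => one one one one one bird bird Z quick one S => one one one one one bird bird S bird bird quick one S => one one one one one bird bird one bird bird quick one S => one one one one one bird bird one bird bird quick one one

S => one one Z   [S -> one one Z]
one one Z => one one S one S   [Z -> S one S]
one one S one S => one one one one Z one S   [S -> one one Z]
one one one one Z one S => one one one one Z Z quick one S   [Z -> Z Z quick]
one one one one Z Z quick one S => one one one one S bird bird Z quick one S   [Z -> S bird bird]
one one one one S bird bird Z quick one S => one one one one one bird bird Z quick one S   [S -> one]
one one one one one bird bird Z quick one S => one one one one one bird bird S bird bird quick one S   [Z -> S bird bird]
one one one one one bird bird S bird bird quick one S => one one one one one bird bird one bird bird quick one S   [S -> one]
one one one one one bird bird one bird bird quick one S => one one one one one bird bird one bird bird quick one one   [S -> one]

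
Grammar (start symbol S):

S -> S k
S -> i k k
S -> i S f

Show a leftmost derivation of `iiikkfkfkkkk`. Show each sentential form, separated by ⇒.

S ⇒ Sk ⇒ Skk ⇒ Skkk ⇒ Skkkk ⇒ iSfkkkk ⇒ iSkfkkkk ⇒ iiSfkfkkkk ⇒ iiikkfkfkkkk

S ⇒ Sk   [S -> S k]
Sk ⇒ Skk   [S -> S k]
Skk ⇒ Skkk   [S -> S k]
Skkk ⇒ Skkkk   [S -> S k]
Skkkk ⇒ iSfkkkk   [S -> i S f]
iSfkkkk ⇒ iSkfkkkk   [S -> S k]
iSkfkkkk ⇒ iiSfkfkkkk   [S -> i S f]
iiSfkfkkkk ⇒ iiikkfkfkkkk   [S -> i k k]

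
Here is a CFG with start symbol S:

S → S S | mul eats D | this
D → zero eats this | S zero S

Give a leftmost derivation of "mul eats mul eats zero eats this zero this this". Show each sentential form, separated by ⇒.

S ⇒ S S ⇒ mul eats D S ⇒ mul eats S zero S S ⇒ mul eats mul eats D zero S S ⇒ mul eats mul eats zero eats this zero S S ⇒ mul eats mul eats zero eats this zero this S ⇒ mul eats mul eats zero eats this zero this this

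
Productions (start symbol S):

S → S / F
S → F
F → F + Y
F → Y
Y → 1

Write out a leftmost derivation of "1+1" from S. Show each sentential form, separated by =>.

S => F => F+Y => Y+Y => 1+Y => 1+1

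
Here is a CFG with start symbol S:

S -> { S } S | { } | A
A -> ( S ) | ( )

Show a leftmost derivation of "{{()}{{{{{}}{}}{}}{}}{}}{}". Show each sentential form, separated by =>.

S => {S}S => {{S}S}S => {{A}S}S => {{()}S}S => {{()}{S}S}S => {{()}{{S}S}S}S => {{()}{{{S}S}S}S}S => {{()}{{{{S}S}S}S}S}S => {{()}{{{{{}}S}S}S}S}S => {{()}{{{{{}}{}}S}S}S}S => {{()}{{{{{}}{}}{}}S}S}S => {{()}{{{{{}}{}}{}}{}}S}S => {{()}{{{{{}}{}}{}}{}}{}}S => {{()}{{{{{}}{}}{}}{}}{}}{}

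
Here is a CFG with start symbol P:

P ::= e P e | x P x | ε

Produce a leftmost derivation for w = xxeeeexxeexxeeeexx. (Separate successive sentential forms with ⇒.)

P ⇒ xPx ⇒ xxPxx ⇒ xxePexx ⇒ xxeePeexx ⇒ xxeeePeeexx ⇒ xxeeeePeeeexx ⇒ xxeeeexPxeeeexx ⇒ xxeeeexxPxxeeeexx ⇒ xxeeeexxePexxeeeexx ⇒ xxeeeexxeexxeeeexx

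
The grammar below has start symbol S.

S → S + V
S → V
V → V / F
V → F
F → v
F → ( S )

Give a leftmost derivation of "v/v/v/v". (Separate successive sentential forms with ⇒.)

S ⇒ V ⇒ V/F ⇒ V/F/F ⇒ V/F/F/F ⇒ F/F/F/F ⇒ v/F/F/F ⇒ v/v/F/F ⇒ v/v/v/F ⇒ v/v/v/v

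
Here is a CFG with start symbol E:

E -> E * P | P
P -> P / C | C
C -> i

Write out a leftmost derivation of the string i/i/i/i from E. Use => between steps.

E => P   [E -> P]
P => P/C   [P -> P / C]
P/C => P/C/C   [P -> P / C]
P/C/C => P/C/C/C   [P -> P / C]
P/C/C/C => C/C/C/C   [P -> C]
C/C/C/C => i/C/C/C   [C -> i]
i/C/C/C => i/i/C/C   [C -> i]
i/i/C/C => i/i/i/C   [C -> i]
i/i/i/C => i/i/i/i   [C -> i]

E => P => P/C => P/C/C => P/C/C/C => C/C/C/C => i/C/C/C => i/i/C/C => i/i/i/C => i/i/i/i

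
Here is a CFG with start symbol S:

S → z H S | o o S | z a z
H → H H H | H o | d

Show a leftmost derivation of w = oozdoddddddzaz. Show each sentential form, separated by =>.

S => ooS   [S → o o S]
ooS => oozHS   [S → z H S]
oozHS => oozHHHS   [H → H H H]
oozHHHS => oozHHHHHS   [H → H H H]
oozHHHHHS => oozHHHHHHHS   [H → H H H]
oozHHHHHHHS => oozHoHHHHHHS   [H → H o]
oozHoHHHHHHS => oozdoHHHHHHS   [H → d]
oozdoHHHHHHS => oozdodHHHHHS   [H → d]
oozdodHHHHHS => oozdoddHHHHS   [H → d]
oozdoddHHHHS => oozdodddHHHS   [H → d]
oozdodddHHHS => oozdoddddHHS   [H → d]
oozdoddddHHS => oozdodddddHS   [H → d]
oozdodddddHS => oozdoddddddS   [H → d]
oozdoddddddS => oozdoddddddzaz   [S → z a z]

S => ooS => oozHS => oozHHHS => oozHHHHHS => oozHHHHHHHS => oozHoHHHHHHS => oozdoHHHHHHS => oozdodHHHHHS => oozdoddHHHHS => oozdodddHHHS => oozdoddddHHS => oozdodddddHS => oozdoddddddS => oozdoddddddzaz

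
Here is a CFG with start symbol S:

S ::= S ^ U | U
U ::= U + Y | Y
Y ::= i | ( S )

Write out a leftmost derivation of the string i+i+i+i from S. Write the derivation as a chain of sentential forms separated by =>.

S=>U=>U+Y=>U+Y+Y=>U+Y+Y+Y=>Y+Y+Y+Y=>i+Y+Y+Y=>i+i+Y+Y=>i+i+i+Y=>i+i+i+i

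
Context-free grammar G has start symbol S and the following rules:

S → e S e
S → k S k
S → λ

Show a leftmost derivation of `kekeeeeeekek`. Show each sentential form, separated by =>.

S => kSk   [S → k S k]
kSk => keSek   [S → e S e]
keSek => kekSkek   [S → k S k]
kekSkek => kekeSekek   [S → e S e]
kekeSekek => kekeeSeekek   [S → e S e]
kekeeSeekek => kekeeeSeeekek   [S → e S e]
kekeeeSeeekek => kekeeeeeekek   [S → λ]

S => kSk => keSek => kekSkek => kekeSekek => kekeeSeekek => kekeeeSeeekek => kekeeeeeekek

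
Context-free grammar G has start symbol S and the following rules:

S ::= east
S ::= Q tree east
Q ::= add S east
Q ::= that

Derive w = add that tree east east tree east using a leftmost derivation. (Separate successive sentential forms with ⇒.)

S ⇒ Q tree east ⇒ add S east tree east ⇒ add Q tree east east tree east ⇒ add that tree east east tree east

S ⇒ Q tree east   [S ::= Q tree east]
Q tree east ⇒ add S east tree east   [Q ::= add S east]
add S east tree east ⇒ add Q tree east east tree east   [S ::= Q tree east]
add Q tree east east tree east ⇒ add that tree east east tree east   [Q ::= that]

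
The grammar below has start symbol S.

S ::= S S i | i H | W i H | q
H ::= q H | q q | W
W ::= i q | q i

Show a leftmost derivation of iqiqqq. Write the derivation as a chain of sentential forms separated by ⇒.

S ⇒ WiH ⇒ iqiH ⇒ iqiqH ⇒ iqiqqq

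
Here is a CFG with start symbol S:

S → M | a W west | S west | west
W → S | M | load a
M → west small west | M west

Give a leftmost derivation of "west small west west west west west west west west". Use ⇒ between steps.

S ⇒ M   [S → M]
M ⇒ M west   [M → M west]
M west ⇒ M west west   [M → M west]
M west west ⇒ M west west west   [M → M west]
M west west west ⇒ M west west west west   [M → M west]
M west west west west ⇒ M west west west west west   [M → M west]
M west west west west west ⇒ M west west west west west west   [M → M west]
M west west west west west west ⇒ M west west west west west west west   [M → M west]
M west west west west west west west ⇒ west small west west west west west west west west   [M → west small west]

S ⇒ M ⇒ M west ⇒ M west west ⇒ M west west west ⇒ M west west west west ⇒ M west west west west west ⇒ M west west west west west west ⇒ M west west west west west west west ⇒ west small west west west west west west west west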